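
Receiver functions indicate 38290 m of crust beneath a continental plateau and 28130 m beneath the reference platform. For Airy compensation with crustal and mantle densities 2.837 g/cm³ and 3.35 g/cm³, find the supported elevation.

1560 m

Excess crust Δ = 38290 m − 28130 m = 10160 m, split between elevation h and root r with h + r = Δ.
Airy balance ρ_c h = (ρ_m − ρ_c) r gives r = h ρ_c/(ρ_m − ρ_c), so h (1 + ρ_c/(ρ_m − ρ_c)) = Δ, i.e. h = Δ (ρ_m − ρ_c)/ρ_m.
h = 10160 m × 0.513/3.35 = 1560 m.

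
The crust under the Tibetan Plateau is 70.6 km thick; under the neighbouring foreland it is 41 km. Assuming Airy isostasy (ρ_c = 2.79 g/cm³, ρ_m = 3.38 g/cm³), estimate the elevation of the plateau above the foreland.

5.17 km

Excess crust Δ = 70.6 km − 41 km = 29.6 km, split between elevation h and root r with h + r = Δ.
Airy balance ρ_c h = (ρ_m − ρ_c) r gives r = h ρ_c/(ρ_m − ρ_c), so h (1 + ρ_c/(ρ_m − ρ_c)) = Δ, i.e. h = Δ (ρ_m − ρ_c)/ρ_m.
h = 29.6 km × 0.59/3.38 = 5.17 km.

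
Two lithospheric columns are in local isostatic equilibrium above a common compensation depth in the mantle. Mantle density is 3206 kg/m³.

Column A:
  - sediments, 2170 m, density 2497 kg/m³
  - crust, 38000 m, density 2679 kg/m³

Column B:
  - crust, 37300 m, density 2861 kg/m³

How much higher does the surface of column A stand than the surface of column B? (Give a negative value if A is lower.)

For any compensation level in the mantle, the mantle terms cancel and isostasy reduces to e = (Σt_A − Σt_B) − (Σ(ρt)_A − Σ(ρt)_B) / ρ_m.
Σt_A = 40170 m; Σt_B = 37300 m; Σ(ρt)_A = 107220490; Σ(ρt)_B = 106715300 (in m·kg/m³).
e = (40170 − 37300) − (107220490 − 106715300) / 3206 = 2710 m.

2710 m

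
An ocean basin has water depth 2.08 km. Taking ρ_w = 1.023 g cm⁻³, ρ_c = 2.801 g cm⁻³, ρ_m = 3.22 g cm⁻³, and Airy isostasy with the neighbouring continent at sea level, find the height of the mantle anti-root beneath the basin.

By Archimedes' principle applied to the lithosphere: replacing crust with seawater at the top is compensated by replacing crust with mantle at the base: d (ρ_c − ρ_w) = a (ρ_m − ρ_c).
a = d (ρ_c − ρ_w)/(ρ_m − ρ_c) = 2.08 km × 1.778/0.419 = 8.83 km.

8.83 km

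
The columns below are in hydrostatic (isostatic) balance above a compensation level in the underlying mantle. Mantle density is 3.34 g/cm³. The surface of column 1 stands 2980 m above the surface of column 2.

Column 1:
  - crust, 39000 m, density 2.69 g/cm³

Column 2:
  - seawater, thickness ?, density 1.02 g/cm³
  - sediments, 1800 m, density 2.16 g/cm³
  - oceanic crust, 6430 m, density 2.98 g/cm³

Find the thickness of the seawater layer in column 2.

4720 m

Take the compensation level at the base of the deeper column (depth z_c below the surface of column 1) and equate Σ ρ_i t_i down to z_c; mantle fills any gap and the z_c terms cancel.
Column 1: 39000×2.69 + (z_c − 39000)×3.34
Column 2: 2980×0 + x×1.02 + 1800×2.16 + 6430×2.98 + (z_c − 2980 − 8230 − x)×3.34
The z_c×3.34 term appears on both sides and cancels. Collect the known terms of each column as K = Σ(ρt)_known − 3.34 × (depth of known layers): K_1 = 104910 − 3.34×39000 = −25350; K_2 = 23049.4 − 3.34×(2980 + 8230) = −14392.
Balance: K_1 = K_2 − x×(3.34 − 1.02), so x = (K_2 − K_1)/(3.34 − 1.02) = 10958/2.32 = 4720 m.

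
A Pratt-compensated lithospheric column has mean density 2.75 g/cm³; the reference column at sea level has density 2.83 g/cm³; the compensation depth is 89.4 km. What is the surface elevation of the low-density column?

ρ_ref D = ρ (D + h) → h = D (ρ_ref − ρ)/ρ.
h = 89.4 km × (2.83 − 2.75)/2.75 = 2.6 km.

2.6 km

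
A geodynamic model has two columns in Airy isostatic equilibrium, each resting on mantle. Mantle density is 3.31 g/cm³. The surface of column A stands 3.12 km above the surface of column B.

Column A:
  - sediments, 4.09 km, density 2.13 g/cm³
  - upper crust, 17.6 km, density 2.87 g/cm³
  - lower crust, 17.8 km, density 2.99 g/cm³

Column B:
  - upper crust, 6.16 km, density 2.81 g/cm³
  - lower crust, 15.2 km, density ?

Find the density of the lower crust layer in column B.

Take the compensation level at the base of the deeper column (depth z_c below the surface of column A) and equate Σ ρ_i t_i down to z_c; mantle fills any gap and the z_c terms cancel.
Column A: 4.09×2.13 + 17.6×2.87 + 17.8×2.99 + (z_c − 39.49)×3.31
Column B: 3.12×0 + 6.16×2.81 + 15.2×ρ + (z_c − 3.12 − 21.36)×3.31
The z_c×3.31 term appears on both sides and cancels. Collect the known terms of each column as K = Σ(ρt)_known − 3.31 × (depth of known layers): K_A = 112.4457 − 3.31×39.49 = −18.2662; K_B = 17.3096 − 3.31×(3.12 + 21.36) = −63.7192.
Balance: K_A = K_B + 15.2×ρ, so ρ = (K_A − K_B)/15.2 = 45.453/15.2 = 2.99 g/cm³.

2.99 g/cm³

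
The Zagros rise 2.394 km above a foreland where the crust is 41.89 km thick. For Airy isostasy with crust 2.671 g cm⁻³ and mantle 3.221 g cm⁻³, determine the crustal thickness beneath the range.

Root depth r = h ρ_c / (ρ_m − ρ_c) = 2.394 km × 2.671 / 0.55 = 11.63 km.
Total thickness = T + h + r = 41.89 km + 2.394 km + 11.63 km = 55.9 km.

55.9 km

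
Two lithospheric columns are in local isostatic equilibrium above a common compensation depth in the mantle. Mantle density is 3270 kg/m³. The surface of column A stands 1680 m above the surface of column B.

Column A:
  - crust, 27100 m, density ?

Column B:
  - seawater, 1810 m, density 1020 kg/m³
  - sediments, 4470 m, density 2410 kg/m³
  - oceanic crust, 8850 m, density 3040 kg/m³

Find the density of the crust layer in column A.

2700 kg/m³

Take the compensation level at the base of the deeper column (depth z_c below the surface of column A) and equate Σ ρ_i t_i down to z_c; mantle fills any gap and the z_c terms cancel.
Column A: 27100×ρ + (z_c − 27100)×3270
Column B: 1680×0 + 1810×1020 + 4470×2410 + 8850×3040 + (z_c − 1680 − 15130)×3270
The z_c×3270 term appears on both sides and cancels. Collect the known terms of each column as K = Σ(ρt)_known − 3270 × (depth of known layers): K_A = 0 − 3270×27100 = −88617000; K_B = 39522900 − 3270×(1680 + 15130) = −15445800.
Balance: K_A + 27100×ρ = K_B, so ρ = (K_B − K_A)/27100 = 73171200/27100 = 2700 kg/m³.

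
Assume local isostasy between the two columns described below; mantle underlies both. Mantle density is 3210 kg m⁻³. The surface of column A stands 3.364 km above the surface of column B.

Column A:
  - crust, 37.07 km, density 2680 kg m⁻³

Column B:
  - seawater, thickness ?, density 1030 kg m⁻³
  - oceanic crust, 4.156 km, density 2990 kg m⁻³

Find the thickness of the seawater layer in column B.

Take the compensation level at the base of the deeper column (depth z_c below the surface of column A) and equate Σ ρ_i t_i down to z_c; mantle fills any gap and the z_c terms cancel.
Column A: 37.07×2680 + (z_c − 37.07)×3210
Column B: 3.364×0 + x×1030 + 4.156×2990 + (z_c − 3.364 − 4.156 − x)×3210
The z_c×3210 term appears on both sides and cancels. Collect the known terms of each column as K = Σ(ρt)_known − 3210 × (depth of known layers): K_A = 99347.6 − 3210×37.07 = −19647.1; K_B = 12426.44 − 3210×(3.364 + 4.156) = −11712.76.
Balance: K_A = K_B − x×(3210 − 1030), so x = (K_B − K_A)/(3210 − 1030) = 7934.34/2180 = 3.64 km.

3.64 km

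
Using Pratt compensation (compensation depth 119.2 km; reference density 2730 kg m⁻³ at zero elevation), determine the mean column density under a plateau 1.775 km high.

Pratt balance: ρ_ref D = ρ (D + h).
ρ = ρ_ref D/(D + h) = 2730 × 119.2 km/(119.2 km + 1.775 km) = 2690 kg m⁻³.

2690 kg m⁻³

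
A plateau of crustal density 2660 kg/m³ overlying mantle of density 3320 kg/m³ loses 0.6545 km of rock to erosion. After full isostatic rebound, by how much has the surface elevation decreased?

Rebound u = e ρ_c/ρ_m = 0.6545 km × 2660/3320 = 0.5244 km.
Net surface drop = e − u = 0.6545 km − 0.5244 km = e (ρ_m − ρ_c)/ρ_m = 0.13 km.

0.13 km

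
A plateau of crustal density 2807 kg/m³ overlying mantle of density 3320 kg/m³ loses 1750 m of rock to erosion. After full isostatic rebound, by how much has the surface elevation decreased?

Rebound u = e ρ_c/ρ_m = 1750 m × 2807/3320 = 1480 m.
Net surface drop = e − u = 1750 m − 1480 m = e (ρ_m − ρ_c)/ρ_m = 270 m.

270 m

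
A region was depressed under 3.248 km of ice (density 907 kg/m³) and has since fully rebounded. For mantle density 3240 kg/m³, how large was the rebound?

0.909 km

Removing the load lets mantle flow back in; uplift u satisfies ρ_ice t = ρ_m u.
u = t ρ_ice/ρ_m = 3.248 km × 907/3240 = 0.909 km.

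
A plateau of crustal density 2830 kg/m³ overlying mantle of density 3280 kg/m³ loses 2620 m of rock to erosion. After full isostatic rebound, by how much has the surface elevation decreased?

359 m

Rebound u = e ρ_c/ρ_m = 2620 m × 2830/3280 = 2261 m.
Net surface drop = e − u = 2620 m − 2261 m = e (ρ_m − ρ_c)/ρ_m = 359 m.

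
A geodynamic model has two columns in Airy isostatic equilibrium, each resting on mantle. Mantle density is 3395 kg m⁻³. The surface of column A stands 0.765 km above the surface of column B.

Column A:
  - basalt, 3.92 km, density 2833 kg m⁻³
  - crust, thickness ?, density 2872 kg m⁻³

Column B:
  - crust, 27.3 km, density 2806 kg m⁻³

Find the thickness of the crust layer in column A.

31.5 km

Take the compensation level at the base of the deeper column (depth z_c below the surface of column A) and equate Σ ρ_i t_i down to z_c; mantle fills any gap and the z_c terms cancel.
Column A: 3.92×2833 + x×2872 + (z_c − 3.92 − x)×3395
Column B: 0.765×0 + 27.3×2806 + (z_c − 0.765 − 27.3)×3395
The z_c×3395 term appears on both sides and cancels. Collect the known terms of each column as K = Σ(ρt)_known − 3395 × (depth of known layers): K_A = 11105.36 − 3395×3.92 = −2203.04; K_B = 76603.8 − 3395×(0.765 + 27.3) = −18676.875.
Balance: K_A − x×(3395 − 2872) = K_B, so x = (K_A − K_B)/(3395 − 2872) = 16473.8/523 = 31.5 km.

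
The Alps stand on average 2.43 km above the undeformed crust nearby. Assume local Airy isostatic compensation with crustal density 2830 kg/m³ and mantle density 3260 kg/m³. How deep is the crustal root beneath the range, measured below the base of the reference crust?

16 km

Isostatic balance requires: the weight of the topography is balanced by the buoyancy of the root, ρ_c h = (ρ_m − ρ_c) r.
r = h · ρ_c / (ρ_m − ρ_c) = 2.43 km × 2830 / (3260 − 2830) = 16 km.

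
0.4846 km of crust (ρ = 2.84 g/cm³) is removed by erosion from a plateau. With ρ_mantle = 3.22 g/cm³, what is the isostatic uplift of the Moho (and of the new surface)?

0.427 km

Unloading: uplift u = e ρ_c/ρ_m = 0.4846 km × 2.84/3.22 = 0.427 km.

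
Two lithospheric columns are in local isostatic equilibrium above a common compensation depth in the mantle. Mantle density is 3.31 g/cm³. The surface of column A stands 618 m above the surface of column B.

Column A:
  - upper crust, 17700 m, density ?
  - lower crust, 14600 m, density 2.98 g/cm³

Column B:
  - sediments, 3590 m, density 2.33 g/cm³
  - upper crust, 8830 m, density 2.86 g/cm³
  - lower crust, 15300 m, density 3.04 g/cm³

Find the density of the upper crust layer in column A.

2.81 g/cm³

Take the compensation level at the base of the deeper column (depth z_c below the surface of column A) and equate Σ ρ_i t_i down to z_c; mantle fills any gap and the z_c terms cancel.
Column A: 17700×ρ + 14600×2.98 + (z_c − 32300)×3.31
Column B: 618×0 + 3590×2.33 + 8830×2.86 + 15300×3.04 + (z_c − 618 − 27720)×3.31
The z_c×3.31 term appears on both sides and cancels. Collect the known terms of each column as K = Σ(ρt)_known − 3.31 × (depth of known layers): K_A = 43508 − 3.31×32300 = −63405; K_B = 80130.5 − 3.31×(618 + 27720) = −13668.28.
Balance: K_A + 17700×ρ = K_B, so ρ = (K_B − K_A)/17700 = 49736.7/17700 = 2.81 g/cm³.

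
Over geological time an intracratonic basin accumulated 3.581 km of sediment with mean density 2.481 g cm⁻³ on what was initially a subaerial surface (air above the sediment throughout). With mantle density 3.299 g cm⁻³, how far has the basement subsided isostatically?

Subaerial load: s = t ρ_sed / ρ_m = 3.581 km × 2.481/3.299 = 2.69 km.

2.69 km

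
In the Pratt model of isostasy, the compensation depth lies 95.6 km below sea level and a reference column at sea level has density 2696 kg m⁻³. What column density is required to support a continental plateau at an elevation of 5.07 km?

2560 kg m⁻³

Pratt balance: ρ_ref D = ρ (D + h).
ρ = ρ_ref D/(D + h) = 2696 × 95.6 km/(95.6 km + 5.07 km) = 2560 kg m⁻³.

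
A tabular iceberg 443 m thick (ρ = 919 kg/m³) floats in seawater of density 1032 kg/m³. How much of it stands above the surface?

Floating equilibrium: submerged depth d = t ρ_obj/ρ_fluid = 443 m × 919/1032 = 394.5 m.
Freeboard = t − d = 443 m − 394.5 m = 48.5 m.

48.5 m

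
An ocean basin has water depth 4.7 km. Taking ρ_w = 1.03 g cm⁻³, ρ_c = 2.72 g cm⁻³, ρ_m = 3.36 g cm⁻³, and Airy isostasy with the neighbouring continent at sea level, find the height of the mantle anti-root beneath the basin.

12.4 km

By Archimedes' principle applied to the lithosphere: replacing crust with seawater at the top is compensated by replacing crust with mantle at the base: d (ρ_c − ρ_w) = a (ρ_m − ρ_c).
a = d (ρ_c − ρ_w)/(ρ_m − ρ_c) = 4.7 km × 1.69/0.64 = 12.4 km.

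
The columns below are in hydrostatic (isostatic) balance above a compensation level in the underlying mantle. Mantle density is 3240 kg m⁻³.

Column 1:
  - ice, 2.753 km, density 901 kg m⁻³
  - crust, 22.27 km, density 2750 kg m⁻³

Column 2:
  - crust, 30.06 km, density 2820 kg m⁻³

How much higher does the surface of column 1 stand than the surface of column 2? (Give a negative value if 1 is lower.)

For any compensation level in the mantle, the mantle terms cancel and isostasy reduces to e = (Σt_1 − Σt_2) − (Σ(ρt)_1 − Σ(ρt)_2) / ρ_m.
Σt_1 = 25.023 km; Σt_2 = 30.06 km; Σ(ρt)_1 = 63722.953; Σ(ρt)_2 = 84769.2 (in km·kg m⁻³).
e = (25.023 − 30.06) − (63722.953 − 84769.2) / 3240 = 1.46 km.

1.46 km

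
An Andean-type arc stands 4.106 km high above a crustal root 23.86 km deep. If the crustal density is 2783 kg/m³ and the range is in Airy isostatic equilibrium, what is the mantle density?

3260 kg/m³

Airy balance: ρ_c h = (ρ_m − ρ_c) r → ρ_m = ρ_c (1 + h/r).
ρ_m = 2783 × (1 + 4.106 km/23.86 km) = 3260 kg/m³.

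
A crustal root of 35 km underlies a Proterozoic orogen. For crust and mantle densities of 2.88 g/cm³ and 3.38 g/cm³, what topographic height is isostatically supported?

6.08 km

Isostatic balance requires: ρ_c h = (ρ_m − ρ_c) r.
h = r (ρ_m − ρ_c) / ρ_c = 35 km × (3.38 − 2.88) / 2.88 = 6.08 km.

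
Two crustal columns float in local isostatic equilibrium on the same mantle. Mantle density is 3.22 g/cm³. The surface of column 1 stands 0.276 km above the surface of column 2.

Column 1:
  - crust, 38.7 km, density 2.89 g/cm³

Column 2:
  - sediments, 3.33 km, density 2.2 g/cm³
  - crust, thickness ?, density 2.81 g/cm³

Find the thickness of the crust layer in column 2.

Take the compensation level at the base of the deeper column (depth z_c below the surface of column 1) and equate Σ ρ_i t_i down to z_c; mantle fills any gap and the z_c terms cancel.
Column 1: 38.7×2.89 + (z_c − 38.7)×3.22
Column 2: 0.276×0 + 3.33×2.2 + x×2.81 + (z_c − 0.276 − 3.33 − x)×3.22
The z_c×3.22 term appears on both sides and cancels. Collect the known terms of each column as K = Σ(ρt)_known − 3.22 × (depth of known layers): K_1 = 111.843 − 3.22×38.7 = −12.771; K_2 = 7.326 − 3.22×(0.276 + 3.33) = −4.28532.
Balance: K_1 = K_2 − x×(3.22 − 2.81), so x = (K_2 − K_1)/(3.22 − 2.81) = 8.48568/0.41 = 20.7 km.

20.7 km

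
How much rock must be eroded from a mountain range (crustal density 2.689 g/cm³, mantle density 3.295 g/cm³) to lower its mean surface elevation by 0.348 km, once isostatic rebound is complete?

Net drop Δ = e − u = e − e ρ_c/ρ_m = e (ρ_m − ρ_c)/ρ_m.
e = Δ ρ_m/(ρ_m − ρ_c) = 0.348 km × 3.295/0.606 = 1.89 km.

1.89 km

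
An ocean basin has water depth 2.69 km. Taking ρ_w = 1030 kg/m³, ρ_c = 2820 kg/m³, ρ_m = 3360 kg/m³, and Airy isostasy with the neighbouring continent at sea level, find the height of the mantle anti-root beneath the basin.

8.92 km

Equating mass per unit area of the two columns: replacing crust with seawater at the top is compensated by replacing crust with mantle at the base: d (ρ_c − ρ_w) = a (ρ_m − ρ_c).
a = d (ρ_c − ρ_w)/(ρ_m − ρ_c) = 2.69 km × 1790/540 = 8.92 km.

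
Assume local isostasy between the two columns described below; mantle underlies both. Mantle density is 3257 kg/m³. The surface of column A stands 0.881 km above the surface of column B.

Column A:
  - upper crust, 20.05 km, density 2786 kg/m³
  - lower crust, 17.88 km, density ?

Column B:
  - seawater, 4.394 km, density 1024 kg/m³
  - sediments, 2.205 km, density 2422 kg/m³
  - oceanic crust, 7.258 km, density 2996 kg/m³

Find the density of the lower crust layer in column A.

Take the compensation level at the base of the deeper column (depth z_c below the surface of column A) and equate Σ ρ_i t_i down to z_c; mantle fills any gap and the z_c terms cancel.
Column A: 20.05×2786 + 17.88×ρ + (z_c − 37.93)×3257
Column B: 0.881×0 + 4.394×1024 + 2.205×2422 + 7.258×2996 + (z_c − 0.881 − 13.857)×3257
The z_c×3257 term appears on both sides and cancels. Collect the known terms of each column as K = Σ(ρt)_known − 3257 × (depth of known layers): K_A = 55859.3 − 3257×37.93 = −67678.71; K_B = 31584.934 − 3257×(0.881 + 13.857) = −16416.732.
Balance: K_A + 17.88×ρ = K_B, so ρ = (K_B − K_A)/17.88 = 51262/17.88 = 2870 kg/m³.

2870 kg/m³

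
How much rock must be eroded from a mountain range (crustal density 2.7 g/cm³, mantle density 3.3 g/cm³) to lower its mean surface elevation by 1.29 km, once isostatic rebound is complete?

7.09 km

Net drop Δ = e − u = e − e ρ_c/ρ_m = e (ρ_m − ρ_c)/ρ_m.
e = Δ ρ_m/(ρ_m − ρ_c) = 1.29 km × 3.3/0.6 = 7.09 km.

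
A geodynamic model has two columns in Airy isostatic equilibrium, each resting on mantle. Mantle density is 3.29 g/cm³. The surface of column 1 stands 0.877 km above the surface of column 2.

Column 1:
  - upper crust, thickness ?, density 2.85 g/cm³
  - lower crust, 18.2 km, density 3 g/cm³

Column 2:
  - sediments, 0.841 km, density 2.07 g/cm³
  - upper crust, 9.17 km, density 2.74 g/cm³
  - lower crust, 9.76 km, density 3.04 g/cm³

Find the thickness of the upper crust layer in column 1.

13.9 km

Take the compensation level at the base of the deeper column (depth z_c below the surface of column 1) and equate Σ ρ_i t_i down to z_c; mantle fills any gap and the z_c terms cancel.
Column 1: x×2.85 + 18.2×3 + (z_c − 18.2 − x)×3.29
Column 2: 0.877×0 + 0.841×2.07 + 9.17×2.74 + 9.76×3.04 + (z_c − 0.877 − 19.771)×3.29
The z_c×3.29 term appears on both sides and cancels. Collect the known terms of each column as K = Σ(ρt)_known − 3.29 × (depth of known layers): K_1 = 54.6 − 3.29×18.2 = −5.278; K_2 = 56.53707 − 3.29×(0.877 + 19.771) = −11.39485.
Balance: K_1 − x×(3.29 − 2.85) = K_2, so x = (K_1 − K_2)/(3.29 − 2.85) = 6.11685/0.44 = 13.9 km.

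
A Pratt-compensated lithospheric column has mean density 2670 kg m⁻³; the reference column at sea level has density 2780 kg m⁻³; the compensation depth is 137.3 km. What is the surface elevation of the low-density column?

ρ_ref D = ρ (D + h) → h = D (ρ_ref − ρ)/ρ.
h = 137.3 km × (2780 − 2670)/2670 = 5.66 km.

5.66 km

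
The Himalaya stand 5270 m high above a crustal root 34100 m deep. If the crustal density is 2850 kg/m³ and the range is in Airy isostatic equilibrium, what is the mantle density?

3290 kg/m³

Airy balance: ρ_c h = (ρ_m − ρ_c) r → ρ_m = ρ_c (1 + h/r).
ρ_m = 2850 × (1 + 5270 m/34100 m) = 3290 kg/m³.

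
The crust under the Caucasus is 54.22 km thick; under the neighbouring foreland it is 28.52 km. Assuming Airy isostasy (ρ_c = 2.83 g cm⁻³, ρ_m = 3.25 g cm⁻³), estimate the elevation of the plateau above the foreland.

3.32 km

Excess crust Δ = 54.22 km − 28.52 km = 25.7 km, split between elevation h and root r with h + r = Δ.
Airy balance ρ_c h = (ρ_m − ρ_c) r gives r = h ρ_c/(ρ_m − ρ_c), so h (1 + ρ_c/(ρ_m − ρ_c)) = Δ, i.e. h = Δ (ρ_m − ρ_c)/ρ_m.
h = 25.7 km × 0.42/3.25 = 3.32 km.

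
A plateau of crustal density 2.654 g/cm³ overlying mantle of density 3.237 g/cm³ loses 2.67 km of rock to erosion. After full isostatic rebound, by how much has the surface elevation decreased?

0.481 km

Rebound u = e ρ_c/ρ_m = 2.67 km × 2.654/3.237 = 2.189 km.
Net surface drop = e − u = 2.67 km − 2.189 km = e (ρ_m − ρ_c)/ρ_m = 0.481 km.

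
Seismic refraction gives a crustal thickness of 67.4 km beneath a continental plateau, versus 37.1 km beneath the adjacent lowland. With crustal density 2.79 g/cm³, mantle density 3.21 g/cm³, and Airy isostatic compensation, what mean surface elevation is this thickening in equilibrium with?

Excess crust Δ = 67.4 km − 37.1 km = 30.3 km, split between elevation h and root r with h + r = Δ.
Airy balance ρ_c h = (ρ_m − ρ_c) r gives r = h ρ_c/(ρ_m − ρ_c), so h (1 + ρ_c/(ρ_m − ρ_c)) = Δ, i.e. h = Δ (ρ_m − ρ_c)/ρ_m.
h = 30.3 km × 0.42/3.21 = 3.96 km.

3.96 km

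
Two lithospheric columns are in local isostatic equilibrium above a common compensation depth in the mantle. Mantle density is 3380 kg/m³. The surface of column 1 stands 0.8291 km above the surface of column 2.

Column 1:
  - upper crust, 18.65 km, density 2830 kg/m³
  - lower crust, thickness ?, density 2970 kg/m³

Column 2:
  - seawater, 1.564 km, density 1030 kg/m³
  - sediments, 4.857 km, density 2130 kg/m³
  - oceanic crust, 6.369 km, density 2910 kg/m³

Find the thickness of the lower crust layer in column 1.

12.9 km

Take the compensation level at the base of the deeper column (depth z_c below the surface of column 1) and equate Σ ρ_i t_i down to z_c; mantle fills any gap and the z_c terms cancel.
Column 1: 18.65×2830 + x×2970 + (z_c − 18.65 − x)×3380
Column 2: 0.8291×0 + 1.564×1030 + 4.857×2130 + 6.369×2910 + (z_c − 0.8291 − 12.79)×3380
The z_c×3380 term appears on both sides and cancels. Collect the known terms of each column as K = Σ(ρt)_known − 3380 × (depth of known layers): K_1 = 52779.5 − 3380×18.65 = −10257.5; K_2 = 30490.12 − 3380×(0.8291 + 12.79) = −15542.438.
Balance: K_1 − x×(3380 − 2970) = K_2, so x = (K_1 − K_2)/(3380 − 2970) = 5284.94/410 = 12.9 km.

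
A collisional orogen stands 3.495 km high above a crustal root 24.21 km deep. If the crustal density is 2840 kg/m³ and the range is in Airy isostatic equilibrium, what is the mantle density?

Airy balance: ρ_c h = (ρ_m − ρ_c) r → ρ_m = ρ_c (1 + h/r).
ρ_m = 2840 × (1 + 3.495 km/24.21 km) = 3250 kg/m³.

3250 kg/m³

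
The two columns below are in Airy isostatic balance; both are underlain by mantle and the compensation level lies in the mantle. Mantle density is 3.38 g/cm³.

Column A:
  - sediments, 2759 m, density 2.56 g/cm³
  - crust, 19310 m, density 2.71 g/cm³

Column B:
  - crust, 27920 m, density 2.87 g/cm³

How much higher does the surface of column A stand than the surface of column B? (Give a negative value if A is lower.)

For any compensation level in the mantle, the mantle terms cancel and isostasy reduces to e = (Σt_A − Σt_B) − (Σ(ρt)_A − Σ(ρt)_B) / ρ_m.
Σt_A = 22069 m; Σt_B = 27920 m; Σ(ρt)_A = 59393.14; Σ(ρt)_B = 80130.4 (in m·g/cm³).
e = (22069 − 27920) − (59393.14 − 80130.4) / 3.38 = 284 m.

284 m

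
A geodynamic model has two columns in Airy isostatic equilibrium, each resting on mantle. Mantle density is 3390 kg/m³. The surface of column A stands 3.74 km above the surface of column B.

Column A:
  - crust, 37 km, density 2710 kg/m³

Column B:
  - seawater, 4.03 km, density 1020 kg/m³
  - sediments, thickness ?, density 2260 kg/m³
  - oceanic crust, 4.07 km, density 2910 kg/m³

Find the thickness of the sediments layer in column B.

Take the compensation level at the base of the deeper column (depth z_c below the surface of column A) and equate Σ ρ_i t_i down to z_c; mantle fills any gap and the z_c terms cancel.
Column A: 37×2710 + (z_c − 37)×3390
Column B: 3.74×0 + 4.03×1020 + x×2260 + 4.07×2910 + (z_c − 3.74 − 8.1 − x)×3390
The z_c×3390 term appears on both sides and cancels. Collect the known terms of each column as K = Σ(ρt)_known − 3390 × (depth of known layers): K_A = 100270 − 3390×37 = −25160; K_B = 15954.3 − 3390×(3.74 + 8.1) = −24183.3.
Balance: K_A = K_B − x×(3390 − 2260), so x = (K_B − K_A)/(3390 − 2260) = 976.7/1130 = 0.864 km.

0.864 km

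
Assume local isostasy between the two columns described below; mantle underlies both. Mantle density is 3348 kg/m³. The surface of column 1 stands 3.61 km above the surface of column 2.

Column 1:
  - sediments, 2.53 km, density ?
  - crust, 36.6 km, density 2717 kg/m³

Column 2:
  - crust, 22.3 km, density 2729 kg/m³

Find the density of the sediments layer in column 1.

2240 kg/m³

Take the compensation level at the base of the deeper column (depth z_c below the surface of column 1) and equate Σ ρ_i t_i down to z_c; mantle fills any gap and the z_c terms cancel.
Column 1: 2.53×ρ + 36.6×2717 + (z_c − 39.13)×3348
Column 2: 3.61×0 + 22.3×2729 + (z_c − 3.61 − 22.3)×3348
The z_c×3348 term appears on both sides and cancels. Collect the known terms of each column as K = Σ(ρt)_known − 3348 × (depth of known layers): K_1 = 99442.2 − 3348×39.13 = −31565.04; K_2 = 60856.7 − 3348×(3.61 + 22.3) = −25889.98.
Balance: K_1 + 2.53×ρ = K_2, so ρ = (K_2 − K_1)/2.53 = 5675.06/2.53 = 2240 kg/m³.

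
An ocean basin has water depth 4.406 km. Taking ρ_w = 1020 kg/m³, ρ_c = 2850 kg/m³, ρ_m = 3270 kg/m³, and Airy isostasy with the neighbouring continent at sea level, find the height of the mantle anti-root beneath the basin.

Isostatic balance requires: replacing crust with seawater at the top is compensated by replacing crust with mantle at the base: d (ρ_c − ρ_w) = a (ρ_m − ρ_c).
a = d (ρ_c − ρ_w)/(ρ_m − ρ_c) = 4.406 km × 1830/420 = 19.2 km.

19.2 km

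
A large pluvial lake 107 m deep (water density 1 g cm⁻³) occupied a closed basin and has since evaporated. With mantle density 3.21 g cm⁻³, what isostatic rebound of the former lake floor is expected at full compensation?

u = d ρ_w/ρ_m = 107 m × 1/3.21 = 33.3 m.

33.3 m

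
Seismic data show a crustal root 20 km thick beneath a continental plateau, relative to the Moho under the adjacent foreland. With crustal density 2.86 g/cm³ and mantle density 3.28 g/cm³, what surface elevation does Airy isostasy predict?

2.94 km

Isostatic balance requires: ρ_c h = (ρ_m − ρ_c) r.
h = r (ρ_m − ρ_c) / ρ_c = 20 km × (3.28 − 2.86) / 2.86 = 2.94 km.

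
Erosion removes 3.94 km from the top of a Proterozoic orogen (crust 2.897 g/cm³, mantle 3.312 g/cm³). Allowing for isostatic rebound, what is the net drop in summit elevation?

Rebound u = e ρ_c/ρ_m = 3.94 km × 2.897/3.312 = 3.446 km.
Net surface drop = e − u = 3.94 km − 3.446 km = e (ρ_m − ρ_c)/ρ_m = 0.494 km.

0.494 km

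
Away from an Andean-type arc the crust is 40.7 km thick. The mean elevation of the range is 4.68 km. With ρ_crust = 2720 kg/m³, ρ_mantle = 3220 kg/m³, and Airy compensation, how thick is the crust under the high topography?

Root depth r = h ρ_c / (ρ_m − ρ_c) = 4.68 km × 2720 / 500 = 25.46 km.
Total thickness = T + h + r = 40.7 km + 4.68 km + 25.46 km = 70.8 km.

70.8 km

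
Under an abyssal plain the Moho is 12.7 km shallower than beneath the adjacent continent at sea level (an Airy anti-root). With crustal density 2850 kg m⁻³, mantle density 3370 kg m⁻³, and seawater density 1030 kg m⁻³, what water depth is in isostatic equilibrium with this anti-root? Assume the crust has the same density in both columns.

3.63 km

Replacing a thickness d of crust by seawater at the top must be balanced by replacing crust with mantle at the base: d (ρ_c − ρ_w) = a (ρ_m − ρ_c).
d = a (ρ_m − ρ_c)/(ρ_c − ρ_w) = 12.7 km × 520/1820 = 3.63 km.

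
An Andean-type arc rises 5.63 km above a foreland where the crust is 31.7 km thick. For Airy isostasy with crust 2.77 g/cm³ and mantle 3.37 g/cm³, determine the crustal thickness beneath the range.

63.3 km

Root depth r = h ρ_c / (ρ_m − ρ_c) = 5.63 km × 2.77 / 0.6 = 25.99 km.
Total thickness = T + h + r = 31.7 km + 5.63 km + 25.99 km = 63.3 km.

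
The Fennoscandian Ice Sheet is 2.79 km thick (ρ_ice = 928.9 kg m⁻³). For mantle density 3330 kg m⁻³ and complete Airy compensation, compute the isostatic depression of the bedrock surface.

0.778 km

Isostatic balance requires: the ice load ρ_ice t is balanced by mantle displaced below, ρ_m s.
s = t ρ_ice / ρ_m = 2.79 km × 928.9/3330 = 0.778 km.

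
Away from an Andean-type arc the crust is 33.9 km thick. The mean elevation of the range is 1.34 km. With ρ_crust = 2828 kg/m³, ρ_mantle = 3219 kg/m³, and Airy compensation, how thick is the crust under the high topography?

44.9 km

Root depth r = h ρ_c / (ρ_m − ρ_c) = 1.34 km × 2828 / 391 = 9.692 km.
Total thickness = T + h + r = 33.9 km + 1.34 km + 9.692 km = 44.9 km.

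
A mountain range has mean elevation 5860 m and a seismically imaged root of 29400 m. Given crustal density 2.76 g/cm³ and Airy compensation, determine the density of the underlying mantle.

3.31 g/cm³

Airy balance: ρ_c h = (ρ_m − ρ_c) r → ρ_m = ρ_c (1 + h/r).
ρ_m = 2.76 × (1 + 5860 m/29400 m) = 3.31 g/cm³.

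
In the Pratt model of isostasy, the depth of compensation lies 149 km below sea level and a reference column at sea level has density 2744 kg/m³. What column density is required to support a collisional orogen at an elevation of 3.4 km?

Pratt balance: ρ_ref D = ρ (D + h).
ρ = ρ_ref D/(D + h) = 2744 × 149 km/(149 km + 3.4 km) = 2680 kg/m³.

2680 kg/m³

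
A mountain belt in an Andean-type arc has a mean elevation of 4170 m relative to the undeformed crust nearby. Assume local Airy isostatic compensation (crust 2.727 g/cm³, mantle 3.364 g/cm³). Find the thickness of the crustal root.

Isostatic balance requires: the weight of the topography is balanced by the buoyancy of the root, ρ_c h = (ρ_m − ρ_c) r.
r = h · ρ_c / (ρ_m − ρ_c) = 4170 m × 2.727 / (3.364 − 2.727) = 17900 m.

17900 m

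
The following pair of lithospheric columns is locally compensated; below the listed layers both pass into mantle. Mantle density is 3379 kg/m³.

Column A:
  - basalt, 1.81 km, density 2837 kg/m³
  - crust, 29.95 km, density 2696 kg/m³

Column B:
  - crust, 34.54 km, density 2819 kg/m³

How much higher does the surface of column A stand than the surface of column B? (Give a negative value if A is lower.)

For any compensation level in the mantle, the mantle terms cancel and isostasy reduces to e = (Σt_A − Σt_B) − (Σ(ρt)_A − Σ(ρt)_B) / ρ_m.
Σt_A = 31.76 km; Σt_B = 34.54 km; Σ(ρt)_A = 85880.17; Σ(ρt)_B = 97368.26 (in km·kg/m³).
e = (31.76 − 34.54) − (85880.17 − 97368.26) / 3379 = 0.62 km.

0.62 km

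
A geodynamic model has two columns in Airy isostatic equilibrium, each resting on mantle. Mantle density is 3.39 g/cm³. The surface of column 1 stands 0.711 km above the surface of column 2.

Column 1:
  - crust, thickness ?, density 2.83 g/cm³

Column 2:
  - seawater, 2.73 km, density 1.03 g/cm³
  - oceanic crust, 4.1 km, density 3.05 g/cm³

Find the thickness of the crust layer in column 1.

18.3 km

Take the compensation level at the base of the deeper column (depth z_c below the surface of column 1) and equate Σ ρ_i t_i down to z_c; mantle fills any gap and the z_c terms cancel.
Column 1: x×2.83 + (z_c − 0 − x)×3.39
Column 2: 0.711×0 + 2.73×1.03 + 4.1×3.05 + (z_c − 0.711 − 6.83)×3.39
The z_c×3.39 term appears on both sides and cancels. Collect the known terms of each column as K = Σ(ρt)_known − 3.39 × (depth of known layers): K_1 = 0 − 3.39×0 = 0; K_2 = 15.3169 − 3.39×(0.711 + 6.83) = −10.24709.
Balance: K_1 − x×(3.39 − 2.83) = K_2, so x = (K_1 − K_2)/(3.39 − 2.83) = 10.2471/0.56 = 18.3 km.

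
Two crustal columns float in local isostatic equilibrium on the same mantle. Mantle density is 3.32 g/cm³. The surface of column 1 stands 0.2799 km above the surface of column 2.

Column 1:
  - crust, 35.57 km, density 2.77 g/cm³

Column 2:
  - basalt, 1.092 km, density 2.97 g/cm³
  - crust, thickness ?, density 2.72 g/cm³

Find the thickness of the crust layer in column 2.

30.4 km

Take the compensation level at the base of the deeper column (depth z_c below the surface of column 1) and equate Σ ρ_i t_i down to z_c; mantle fills any gap and the z_c terms cancel.
Column 1: 35.57×2.77 + (z_c − 35.57)×3.32
Column 2: 0.2799×0 + 1.092×2.97 + x×2.72 + (z_c − 0.2799 − 1.092 − x)×3.32
The z_c×3.32 term appears on both sides and cancels. Collect the known terms of each column as K = Σ(ρt)_known − 3.32 × (depth of known layers): K_1 = 98.5289 − 3.32×35.57 = −19.5635; K_2 = 3.24324 − 3.32×(0.2799 + 1.092) = −1.311468.
Balance: K_1 = K_2 − x×(3.32 − 2.72), so x = (K_2 − K_1)/(3.32 − 2.72) = 18.252/0.6 = 30.4 km.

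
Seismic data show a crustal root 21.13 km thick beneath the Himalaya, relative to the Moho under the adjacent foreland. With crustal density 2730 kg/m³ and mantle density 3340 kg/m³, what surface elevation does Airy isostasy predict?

4.72 km

In Airy isostatic equilibrium: ρ_c h = (ρ_m − ρ_c) r.
h = r (ρ_m − ρ_c) / ρ_c = 21.13 km × (3340 − 2730) / 2730 = 4.72 km.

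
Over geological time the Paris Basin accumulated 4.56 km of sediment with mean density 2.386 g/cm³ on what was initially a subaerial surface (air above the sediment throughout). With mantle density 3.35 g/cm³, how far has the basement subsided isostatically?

3.25 km

Subaerial load: s = t ρ_sed / ρ_m = 4.56 km × 2.386/3.35 = 3.25 km.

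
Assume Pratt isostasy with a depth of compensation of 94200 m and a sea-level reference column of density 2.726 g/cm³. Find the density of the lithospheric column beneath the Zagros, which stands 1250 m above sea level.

Pratt balance: ρ_ref D = ρ (D + h).
ρ = ρ_ref D/(D + h) = 2.726 × 94200 m/(94200 m + 1250 m) = 2.69 g/cm³.

2.69 g/cm³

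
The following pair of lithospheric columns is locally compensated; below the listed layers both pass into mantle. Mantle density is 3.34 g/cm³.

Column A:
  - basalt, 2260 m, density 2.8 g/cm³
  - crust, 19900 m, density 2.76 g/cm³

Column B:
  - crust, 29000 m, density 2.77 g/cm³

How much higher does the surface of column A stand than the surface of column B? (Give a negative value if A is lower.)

−1130 m

For any compensation level in the mantle, the mantle terms cancel and isostasy reduces to e = (Σt_A − Σt_B) − (Σ(ρt)_A − Σ(ρt)_B) / ρ_m.
Σt_A = 22160 m; Σt_B = 29000 m; Σ(ρt)_A = 61252; Σ(ρt)_B = 80330 (in m·g/cm³).
e = (22160 − 29000) − (61252 − 80330) / 3.34 = −1130 m.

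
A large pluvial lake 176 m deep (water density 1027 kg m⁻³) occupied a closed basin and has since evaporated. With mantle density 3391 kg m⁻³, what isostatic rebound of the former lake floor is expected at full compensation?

53.3 m

u = d ρ_w/ρ_m = 176 m × 1027/3391 = 53.3 m.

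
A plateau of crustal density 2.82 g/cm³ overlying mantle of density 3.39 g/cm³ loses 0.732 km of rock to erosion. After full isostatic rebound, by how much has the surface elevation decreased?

Rebound u = e ρ_c/ρ_m = 0.732 km × 2.82/3.39 = 0.6089 km.
Net surface drop = e − u = 0.732 km − 0.6089 km = e (ρ_m − ρ_c)/ρ_m = 0.123 km.

0.123 km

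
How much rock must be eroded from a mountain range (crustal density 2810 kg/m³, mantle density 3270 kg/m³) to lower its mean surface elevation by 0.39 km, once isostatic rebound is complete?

2.77 km

Net drop Δ = e − u = e − e ρ_c/ρ_m = e (ρ_m − ρ_c)/ρ_m.
e = Δ ρ_m/(ρ_m − ρ_c) = 0.39 km × 3270/460 = 2.77 km.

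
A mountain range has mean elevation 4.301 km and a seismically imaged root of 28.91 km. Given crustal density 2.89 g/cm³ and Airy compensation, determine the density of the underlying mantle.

Airy balance: ρ_c h = (ρ_m − ρ_c) r → ρ_m = ρ_c (1 + h/r).
ρ_m = 2.89 × (1 + 4.301 km/28.91 km) = 3.32 g/cm³.

3.32 g/cm³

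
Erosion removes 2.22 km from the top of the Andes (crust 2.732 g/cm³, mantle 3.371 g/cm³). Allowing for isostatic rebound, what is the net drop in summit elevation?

Rebound u = e ρ_c/ρ_m = 2.22 km × 2.732/3.371 = 1.799 km.
Net surface drop = e − u = 2.22 km − 1.799 km = e (ρ_m − ρ_c)/ρ_m = 0.421 km.

0.421 km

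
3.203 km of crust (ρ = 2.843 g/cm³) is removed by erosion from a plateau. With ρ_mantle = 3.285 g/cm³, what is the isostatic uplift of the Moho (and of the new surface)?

2.77 km

Unloading: uplift u = e ρ_c/ρ_m = 3.203 km × 2.843/3.285 = 2.77 km.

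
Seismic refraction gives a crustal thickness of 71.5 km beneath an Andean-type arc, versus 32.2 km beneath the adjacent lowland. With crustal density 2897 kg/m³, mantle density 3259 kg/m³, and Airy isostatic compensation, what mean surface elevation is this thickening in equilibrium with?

4.37 km

Excess crust Δ = 71.5 km − 32.2 km = 39.3 km, split between elevation h and root r with h + r = Δ.
Airy balance ρ_c h = (ρ_m − ρ_c) r gives r = h ρ_c/(ρ_m − ρ_c), so h (1 + ρ_c/(ρ_m − ρ_c)) = Δ, i.e. h = Δ (ρ_m − ρ_c)/ρ_m.
h = 39.3 km × 362/3259 = 4.37 km.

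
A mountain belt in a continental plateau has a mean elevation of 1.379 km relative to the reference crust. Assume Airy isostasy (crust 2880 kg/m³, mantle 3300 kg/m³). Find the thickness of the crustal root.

Isostatic balance requires: the weight of the topography is balanced by the buoyancy of the root, ρ_c h = (ρ_m − ρ_c) r.
r = h · ρ_c / (ρ_m − ρ_c) = 1.379 km × 2880 / (3300 − 2880) = 9.46 km.

9.46 km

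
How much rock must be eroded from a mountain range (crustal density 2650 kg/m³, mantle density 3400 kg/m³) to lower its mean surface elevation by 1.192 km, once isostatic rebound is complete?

5.4 km

Net drop Δ = e − u = e − e ρ_c/ρ_m = e (ρ_m − ρ_c)/ρ_m.
e = Δ ρ_m/(ρ_m − ρ_c) = 1.192 km × 3400/750 = 5.4 km.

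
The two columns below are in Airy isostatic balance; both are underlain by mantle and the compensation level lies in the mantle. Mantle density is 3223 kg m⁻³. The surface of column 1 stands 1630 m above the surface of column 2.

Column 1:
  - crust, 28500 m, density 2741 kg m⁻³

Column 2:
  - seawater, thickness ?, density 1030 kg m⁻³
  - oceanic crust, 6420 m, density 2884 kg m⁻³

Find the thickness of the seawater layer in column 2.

Take the compensation level at the base of the deeper column (depth z_c below the surface of column 1) and equate Σ ρ_i t_i down to z_c; mantle fills any gap and the z_c terms cancel.
Column 1: 28500×2741 + (z_c − 28500)×3223
Column 2: 1630×0 + x×1030 + 6420×2884 + (z_c − 1630 − 6420 − x)×3223
The z_c×3223 term appears on both sides and cancels. Collect the known terms of each column as K = Σ(ρt)_known − 3223 × (depth of known layers): K_1 = 78118500 − 3223×28500 = −13737000; K_2 = 18515280 − 3223×(1630 + 6420) = −7429870.
Balance: K_1 = K_2 − x×(3223 − 1030), so x = (K_2 − K_1)/(3223 − 1030) = 6307130/2193 = 2880 m.

2880 m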